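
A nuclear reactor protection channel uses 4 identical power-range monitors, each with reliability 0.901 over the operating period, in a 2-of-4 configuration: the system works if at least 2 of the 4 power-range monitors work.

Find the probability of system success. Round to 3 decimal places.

R = Σ_{i=2}^{4} C(4,i) p^i (1−p)^{4−i} with p = 0.901
C(4,2)·0.901^2·0.099^2 = 0.04774
C(4,3)·0.901^3·0.099^1 = 0.28965
C(4,4)·0.901^4·0.099^0 = 0.65902
Sum = 0.996

0.996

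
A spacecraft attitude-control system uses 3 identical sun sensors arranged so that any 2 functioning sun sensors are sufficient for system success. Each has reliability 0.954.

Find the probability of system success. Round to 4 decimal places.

0.9938

R = Σ_{i=2}^{3} C(3,i) p^i (1−p)^{3−i} with p = 0.954
C(3,2)·0.954^2·0.046^1 = 0.125596
C(3,3)·0.954^3·0.046^0 = 0.868251
Sum = 0.9938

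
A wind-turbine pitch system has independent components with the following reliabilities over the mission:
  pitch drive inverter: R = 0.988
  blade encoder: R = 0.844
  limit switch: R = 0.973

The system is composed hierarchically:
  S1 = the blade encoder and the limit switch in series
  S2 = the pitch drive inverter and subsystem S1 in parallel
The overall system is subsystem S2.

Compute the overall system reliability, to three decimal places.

0.998

Series (blade encoder and limit switch): 0.84400 × 0.97300 = 0.82121
Parallel (pitch drive inverter and [0.82121]): 1 − (1 − 0.98800)(1 − 0.82121) = 0.998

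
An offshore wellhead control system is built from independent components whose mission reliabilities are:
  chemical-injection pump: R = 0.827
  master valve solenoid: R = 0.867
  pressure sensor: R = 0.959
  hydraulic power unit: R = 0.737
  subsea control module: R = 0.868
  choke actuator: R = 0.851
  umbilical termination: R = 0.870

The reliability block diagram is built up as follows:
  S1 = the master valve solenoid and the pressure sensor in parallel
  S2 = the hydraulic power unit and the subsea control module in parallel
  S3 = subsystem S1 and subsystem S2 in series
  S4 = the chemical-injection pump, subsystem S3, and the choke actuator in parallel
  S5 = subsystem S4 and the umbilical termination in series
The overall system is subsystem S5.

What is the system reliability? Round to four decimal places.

0.8691

Parallel (master valve solenoid and pressure sensor): 1 − (1 − 0.867000)(1 − 0.959000) = 0.994547
Parallel (hydraulic power unit and subsea control module): 1 − (1 − 0.737000)(1 − 0.868000) = 0.965284
Series ([0.994547] and [0.965284]): 0.994547 × 0.965284 = 0.960020
Parallel (chemical-injection pump, [0.960020], and choke actuator): 1 − (1 − 0.827000)(1 − 0.960020)(1 − 0.851000) = 0.998969
Series ([0.998969] and umbilical termination): 0.998969 × 0.870000 = 0.8691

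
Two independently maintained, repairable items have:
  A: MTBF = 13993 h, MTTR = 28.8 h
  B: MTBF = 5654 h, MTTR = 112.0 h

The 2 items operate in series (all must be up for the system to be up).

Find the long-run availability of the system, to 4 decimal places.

0.9786

A(A) = MTBF/(MTBF+MTTR) = 13993/(13993+28.8) = 0.997946
A(B) = MTBF/(MTBF+MTTR) = 5654/(5654+112.0) = 0.980576
Series availability: 0.997946 × 0.980576 = 0.9786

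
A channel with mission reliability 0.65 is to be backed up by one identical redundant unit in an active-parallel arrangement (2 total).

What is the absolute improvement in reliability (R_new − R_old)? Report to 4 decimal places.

R_before = 0.65
R_after = 1 − (1 − 0.65)^2 = 0.8775
ΔR = 0.8775 − 0.65 = 0.2275

0.2275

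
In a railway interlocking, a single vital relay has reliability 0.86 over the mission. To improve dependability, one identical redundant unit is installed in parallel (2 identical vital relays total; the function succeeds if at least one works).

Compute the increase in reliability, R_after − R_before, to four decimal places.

R_before = 0.86
R_after = 1 − (1 − 0.86)^2 = 0.9804
ΔR = 0.9804 − 0.86 = 0.1204

0.1204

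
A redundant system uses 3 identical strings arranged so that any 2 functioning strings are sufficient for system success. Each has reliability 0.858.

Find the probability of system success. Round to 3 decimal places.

0.945

R = Σ_{i=2}^{3} C(3,i) p^i (1−p)^{3−i} with p = 0.858
C(3,2)·0.858^2·0.142^1 = 0.31361
C(3,3)·0.858^3·0.142^0 = 0.63163
Sum = 0.945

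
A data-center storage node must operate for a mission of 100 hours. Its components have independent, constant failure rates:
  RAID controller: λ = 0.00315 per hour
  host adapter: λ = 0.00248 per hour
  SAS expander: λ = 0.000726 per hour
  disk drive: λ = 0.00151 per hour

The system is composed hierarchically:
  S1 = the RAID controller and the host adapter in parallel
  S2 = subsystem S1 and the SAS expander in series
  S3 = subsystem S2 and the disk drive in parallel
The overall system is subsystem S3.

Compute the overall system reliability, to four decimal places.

0.9825

R(RAID controller) = exp(−0.00315 × 100) = 0.729789
R(host adapter) = exp(−0.00248 × 100) = 0.780360
R(SAS expander) = exp(−0.000726 × 100) = 0.929973
R(disk drive) = exp(−0.00151 × 100) = 0.859848
Parallel (RAID controller and host adapter): 1 − (1 − 0.729789)(1 − 0.780360) = 0.940651
Series ([0.940651] and SAS expander): 0.940651 × 0.929973 = 0.874780
Parallel ([0.874780] and disk drive): 1 − (1 − 0.874780)(1 − 0.859848) = 0.9825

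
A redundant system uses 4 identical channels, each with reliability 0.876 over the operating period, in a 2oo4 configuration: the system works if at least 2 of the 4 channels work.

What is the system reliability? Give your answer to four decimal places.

R = Σ_{i=2}^{4} C(4,i) p^i (1−p)^{4−i} with p = 0.876
C(4,2)·0.876^2·0.124^2 = 0.070795
C(4,3)·0.876^3·0.124^1 = 0.333422
C(4,4)·0.876^4·0.124^0 = 0.588866
Sum = 0.9931

0.9931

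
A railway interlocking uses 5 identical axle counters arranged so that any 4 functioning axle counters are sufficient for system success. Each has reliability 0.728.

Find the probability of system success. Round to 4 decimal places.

0.5865

R = Σ_{i=4}^{5} C(5,i) p^i (1−p)^{5−i} with p = 0.728
C(5,4)·0.728^4·0.272^1 = 0.382001
C(5,5)·0.728^5·0.272^0 = 0.204483
Sum = 0.5865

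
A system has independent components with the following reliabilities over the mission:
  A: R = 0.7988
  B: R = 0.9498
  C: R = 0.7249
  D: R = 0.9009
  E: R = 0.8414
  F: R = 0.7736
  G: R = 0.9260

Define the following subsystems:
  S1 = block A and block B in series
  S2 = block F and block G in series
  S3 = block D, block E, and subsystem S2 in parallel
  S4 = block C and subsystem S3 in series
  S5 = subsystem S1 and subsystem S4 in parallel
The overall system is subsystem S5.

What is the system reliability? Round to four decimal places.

0.9328

Series (A and B): 0.798800 × 0.949800 = 0.758700
Series (F and G): 0.773600 × 0.926000 = 0.716354
Parallel (D, E, and [0.716354]): 1 − (1 − 0.900900)(1 − 0.841400)(1 − 0.716354) = 0.995542
Series (C and [0.995542]): 0.724900 × 0.995542 = 0.721668
Parallel ([0.758700] and [0.721668]): 1 − (1 − 0.758700)(1 − 0.721668) = 0.9328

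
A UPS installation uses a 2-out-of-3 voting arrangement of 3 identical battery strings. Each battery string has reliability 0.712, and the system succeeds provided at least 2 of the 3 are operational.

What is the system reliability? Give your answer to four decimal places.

R = Σ_{i=2}^{3} C(3,i) p^i (1−p)^{3−i} with p = 0.712
C(3,2)·0.712^2·0.288^1 = 0.438000
C(3,3)·0.712^3·0.288^0 = 0.360944
Sum = 0.7989

0.7989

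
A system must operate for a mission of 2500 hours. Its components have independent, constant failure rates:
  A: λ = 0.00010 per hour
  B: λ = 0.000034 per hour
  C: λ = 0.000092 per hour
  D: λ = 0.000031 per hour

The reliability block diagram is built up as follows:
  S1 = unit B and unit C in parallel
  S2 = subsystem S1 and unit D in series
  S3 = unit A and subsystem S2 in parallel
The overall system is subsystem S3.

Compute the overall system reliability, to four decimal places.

R(A) = exp(−0.00010 × 2500) = 0.778801
R(B) = exp(−0.000034 × 2500) = 0.918512
R(C) = exp(−0.000092 × 2500) = 0.794534
R(D) = exp(−0.000031 × 2500) = 0.925427
Parallel (B and C): 1 − (1 − 0.918512)(1 − 0.794534) = 0.983257
Series ([0.983257] and D): 0.983257 × 0.925427 = 0.909933
Parallel (A and [0.909933]): 1 − (1 − 0.778801)(1 − 0.909933) = 0.9801

0.9801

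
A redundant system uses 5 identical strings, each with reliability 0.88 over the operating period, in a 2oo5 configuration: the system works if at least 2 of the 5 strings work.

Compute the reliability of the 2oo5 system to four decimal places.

0.9991

R = Σ_{i=2}^{5} C(5,i) p^i (1−p)^{5−i} with p = 0.88
C(5,2)·0.88^2·0.12^3 = 0.013382
C(5,3)·0.88^3·0.12^2 = 0.098132
C(5,4)·0.88^4·0.12^1 = 0.359817
C(5,5)·0.88^5·0.12^0 = 0.527732
Sum = 0.9991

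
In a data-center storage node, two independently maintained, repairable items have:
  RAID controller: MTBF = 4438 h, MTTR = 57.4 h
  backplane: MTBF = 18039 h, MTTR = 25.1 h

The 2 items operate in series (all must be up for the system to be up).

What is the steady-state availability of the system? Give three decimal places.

A(RAID controller) = MTBF/(MTBF+MTTR) = 4438/(4438+57.4) = 0.987231
A(backplane) = MTBF/(MTBF+MTTR) = 18039/(18039+25.1) = 0.998611
Series availability: 0.987231 × 0.998611 = 0.986

0.986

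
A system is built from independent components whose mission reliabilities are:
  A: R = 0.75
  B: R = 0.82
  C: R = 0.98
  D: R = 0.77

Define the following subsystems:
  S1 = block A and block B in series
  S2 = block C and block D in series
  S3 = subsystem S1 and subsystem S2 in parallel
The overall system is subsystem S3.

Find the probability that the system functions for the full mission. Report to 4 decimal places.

0.9055

Series (A and B): 0.750000 × 0.820000 = 0.615000
Series (C and D): 0.980000 × 0.770000 = 0.754600
Parallel ([0.615000] and [0.754600]): 1 − (1 − 0.615000)(1 − 0.754600) = 0.9055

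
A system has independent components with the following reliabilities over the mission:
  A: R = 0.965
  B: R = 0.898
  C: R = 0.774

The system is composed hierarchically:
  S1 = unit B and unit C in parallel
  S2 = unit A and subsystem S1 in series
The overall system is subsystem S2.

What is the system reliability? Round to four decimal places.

0.9428

Parallel (B and C): 1 − (1 − 0.898000)(1 − 0.774000) = 0.976948
Series (A and [0.976948]): 0.965000 × 0.976948 = 0.9428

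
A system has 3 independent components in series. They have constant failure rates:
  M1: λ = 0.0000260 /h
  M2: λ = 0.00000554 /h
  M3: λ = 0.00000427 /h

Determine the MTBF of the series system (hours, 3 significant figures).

Series of exponential components: λ_sys = Σ λ_i
λ_sys = 0.0000260 + 0.00000554 + 0.00000427 = 3.5810e-05 /h
MTBF = 1 / λ_sys = 27900 h

27900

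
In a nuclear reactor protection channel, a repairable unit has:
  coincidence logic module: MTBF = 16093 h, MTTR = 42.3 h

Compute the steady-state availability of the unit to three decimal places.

A(coincidence logic module) = MTBF/(MTBF+MTTR) = 16093/(16093+42.3) = 0.997

0.997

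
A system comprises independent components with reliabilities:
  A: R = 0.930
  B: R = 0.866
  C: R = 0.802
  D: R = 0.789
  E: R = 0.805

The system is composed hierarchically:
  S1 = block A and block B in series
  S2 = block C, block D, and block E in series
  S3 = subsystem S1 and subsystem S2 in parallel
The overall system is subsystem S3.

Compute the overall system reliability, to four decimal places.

0.9045

Series (A and B): 0.930000 × 0.866000 = 0.805380
Series (C, D, and E): 0.802000 × 0.789000 × 0.805000 = 0.509386
Parallel ([0.805380] and [0.509386]): 1 − (1 − 0.805380)(1 − 0.509386) = 0.9045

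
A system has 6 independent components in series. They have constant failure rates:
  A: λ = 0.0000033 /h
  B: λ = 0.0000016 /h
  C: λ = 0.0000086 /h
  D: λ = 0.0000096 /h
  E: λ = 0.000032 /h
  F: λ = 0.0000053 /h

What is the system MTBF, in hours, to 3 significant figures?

16600

Series of exponential components: λ_sys = Σ λ_i
λ_sys = 0.0000033 + 0.0000016 + 0.0000086 + 0.0000096 + 0.000032 + 0.0000053 = 6.0400e-05 /h
MTBF = 1 / λ_sys = 16600 h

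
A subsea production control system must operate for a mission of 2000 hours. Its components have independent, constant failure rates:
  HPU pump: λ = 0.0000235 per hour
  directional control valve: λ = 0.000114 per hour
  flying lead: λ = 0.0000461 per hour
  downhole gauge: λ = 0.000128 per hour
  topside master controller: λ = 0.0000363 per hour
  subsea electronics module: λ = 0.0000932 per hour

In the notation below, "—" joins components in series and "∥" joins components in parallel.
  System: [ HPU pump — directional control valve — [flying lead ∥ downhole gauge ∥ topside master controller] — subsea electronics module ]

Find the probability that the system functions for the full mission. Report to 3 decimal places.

R(HPU pump) = exp(−0.0000235 × 2000) = 0.95409
R(directional control valve) = exp(−0.000114 × 2000) = 0.79612
R(flying lead) = exp(−0.0000461 × 2000) = 0.91192
R(downhole gauge) = exp(−0.000128 × 2000) = 0.77414
R(topside master controller) = exp(−0.0000363 × 2000) = 0.92997
R(subsea electronics module) = exp(−0.0000932 × 2000) = 0.82994
Parallel (flying lead, downhole gauge, and topside master controller): 1 − (1 − 0.91192)(1 − 0.77414)(1 − 0.92997) = 0.99861
Series (HPU pump, directional control valve, [0.99861], and subsea electronics module): 0.95409 × 0.79612 × 0.99861 × 0.82994 = 0.630

0.630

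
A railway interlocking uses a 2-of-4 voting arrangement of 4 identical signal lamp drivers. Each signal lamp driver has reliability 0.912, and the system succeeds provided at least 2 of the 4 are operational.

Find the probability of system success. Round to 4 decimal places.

0.9975

R = Σ_{i=2}^{4} C(4,i) p^i (1−p)^{4−i} with p = 0.912
C(4,2)·0.912^2·0.088^2 = 0.038646
C(4,3)·0.912^3·0.088^1 = 0.267010
C(4,4)·0.912^4·0.088^0 = 0.691798
Sum = 0.9975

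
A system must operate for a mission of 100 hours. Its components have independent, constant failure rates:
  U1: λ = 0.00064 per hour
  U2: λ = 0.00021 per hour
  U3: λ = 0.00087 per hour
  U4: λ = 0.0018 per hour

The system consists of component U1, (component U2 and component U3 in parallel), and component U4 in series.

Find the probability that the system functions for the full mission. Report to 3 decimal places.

R(U1) = exp(−0.00064 × 100) = 0.93800
R(U2) = exp(−0.00021 × 100) = 0.97922
R(U3) = exp(−0.00087 × 100) = 0.91668
R(U4) = exp(−0.0018 × 100) = 0.83527
Parallel (U2 and U3): 1 − (1 − 0.97922)(1 − 0.91668) = 0.99827
Series (U1, [0.99827], and U4): 0.93800 × 0.99827 × 0.83527 = 0.782

0.782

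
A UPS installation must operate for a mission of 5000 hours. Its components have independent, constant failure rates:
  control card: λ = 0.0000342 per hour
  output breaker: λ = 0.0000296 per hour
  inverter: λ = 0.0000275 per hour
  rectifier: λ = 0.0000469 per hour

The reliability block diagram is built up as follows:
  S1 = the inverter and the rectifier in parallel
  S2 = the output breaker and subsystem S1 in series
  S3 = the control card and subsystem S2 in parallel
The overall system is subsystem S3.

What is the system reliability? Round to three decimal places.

0.975

R(control card) = exp(−0.0000342 × 5000) = 0.84282
R(output breaker) = exp(−0.0000296 × 5000) = 0.86243
R(inverter) = exp(−0.0000275 × 5000) = 0.87153
R(rectifier) = exp(−0.0000469 × 5000) = 0.79097
Parallel (inverter and rectifier): 1 − (1 − 0.87153)(1 − 0.79097) = 0.97315
Series (output breaker and [0.97315]): 0.86243 × 0.97315 = 0.83927
Parallel (control card and [0.83927]): 1 − (1 − 0.84282)(1 − 0.83927) = 0.975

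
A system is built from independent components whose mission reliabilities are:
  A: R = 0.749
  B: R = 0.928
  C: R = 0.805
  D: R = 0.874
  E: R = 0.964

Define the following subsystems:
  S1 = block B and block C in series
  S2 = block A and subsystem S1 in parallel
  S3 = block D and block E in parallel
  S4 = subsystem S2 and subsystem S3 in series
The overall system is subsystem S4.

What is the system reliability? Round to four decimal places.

0.9323

Series (B and C): 0.928000 × 0.805000 = 0.747040
Parallel (A and [0.747040]): 1 − (1 − 0.749000)(1 − 0.747040) = 0.936507
Parallel (D and E): 1 − (1 − 0.874000)(1 − 0.964000) = 0.995464
Series ([0.936507] and [0.995464]): 0.936507 × 0.995464 = 0.9323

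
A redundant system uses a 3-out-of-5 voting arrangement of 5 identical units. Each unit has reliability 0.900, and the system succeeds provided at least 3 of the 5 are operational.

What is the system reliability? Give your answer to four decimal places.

R = Σ_{i=3}^{5} C(5,i) p^i (1−p)^{5−i} with p = 0.900
C(5,3)·0.900^3·0.100^2 = 0.072900
C(5,4)·0.900^4·0.100^1 = 0.328050
C(5,5)·0.900^5·0.100^0 = 0.590490
Sum = 0.9914

0.9914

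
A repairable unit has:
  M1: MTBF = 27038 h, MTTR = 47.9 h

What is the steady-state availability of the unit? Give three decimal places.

0.998

A(M1) = MTBF/(MTBF+MTTR) = 27038/(27038+47.9) = 0.998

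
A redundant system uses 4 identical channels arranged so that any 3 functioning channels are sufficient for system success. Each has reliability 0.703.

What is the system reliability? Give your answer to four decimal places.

0.6570

R = Σ_{i=3}^{4} C(4,i) p^i (1−p)^{4−i} with p = 0.703
C(4,3)·0.703^3·0.297^1 = 0.412746
C(4,4)·0.703^4·0.297^0 = 0.244243
Sum = 0.6570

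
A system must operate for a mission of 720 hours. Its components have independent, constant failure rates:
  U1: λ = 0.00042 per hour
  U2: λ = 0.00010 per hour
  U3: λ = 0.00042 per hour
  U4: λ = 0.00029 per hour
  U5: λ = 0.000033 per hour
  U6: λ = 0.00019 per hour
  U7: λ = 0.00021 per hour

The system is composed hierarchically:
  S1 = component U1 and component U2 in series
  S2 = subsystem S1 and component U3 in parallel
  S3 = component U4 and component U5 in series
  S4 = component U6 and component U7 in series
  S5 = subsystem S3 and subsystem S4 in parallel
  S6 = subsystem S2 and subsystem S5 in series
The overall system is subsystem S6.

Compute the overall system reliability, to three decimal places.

0.871

R(U1) = exp(−0.00042 × 720) = 0.73904
R(U2) = exp(−0.00010 × 720) = 0.93053
R(U3) = exp(−0.00042 × 720) = 0.73904
R(U4) = exp(−0.00029 × 720) = 0.81156
R(U5) = exp(−0.000033 × 720) = 0.97652
R(U6) = exp(−0.00019 × 720) = 0.87214
R(U7) = exp(−0.00021 × 720) = 0.85968
Series (U1 and U2): 0.73904 × 0.93053 = 0.68770
Parallel ([0.68770] and U3): 1 − (1 − 0.68770)(1 − 0.73904) = 0.91850
Series (U4 and U5): 0.81156 × 0.97652 = 0.79250
Series (U6 and U7): 0.87214 × 0.85968 = 0.74976
Parallel ([0.79250] and [0.74976]): 1 − (1 − 0.79250)(1 − 0.74976) = 0.94808
Series ([0.91850] and [0.94808]): 0.91850 × 0.94808 = 0.871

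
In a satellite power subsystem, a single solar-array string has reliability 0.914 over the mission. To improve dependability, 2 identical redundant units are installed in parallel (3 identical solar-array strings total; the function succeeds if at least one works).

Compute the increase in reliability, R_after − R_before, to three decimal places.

0.085

R_before = 0.914
R_after = 1 − (1 − 0.914)^3 = 0.999
ΔR = 0.999 − 0.914 = 0.085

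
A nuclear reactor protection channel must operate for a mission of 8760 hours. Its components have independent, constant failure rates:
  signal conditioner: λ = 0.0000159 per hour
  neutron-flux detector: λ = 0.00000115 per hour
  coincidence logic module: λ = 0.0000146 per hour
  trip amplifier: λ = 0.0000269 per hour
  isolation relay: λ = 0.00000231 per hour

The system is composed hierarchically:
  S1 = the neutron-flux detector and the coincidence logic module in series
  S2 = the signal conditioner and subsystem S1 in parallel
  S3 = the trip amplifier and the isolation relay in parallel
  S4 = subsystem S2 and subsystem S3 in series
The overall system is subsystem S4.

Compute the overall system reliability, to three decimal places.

0.979

R(signal conditioner) = exp(−0.0000159 × 8760) = 0.86998
R(neutron-flux detector) = exp(−0.00000115 × 8760) = 0.98998
R(coincidence logic module) = exp(−0.0000146 × 8760) = 0.87994
R(trip amplifier) = exp(−0.0000269 × 8760) = 0.79006
R(isolation relay) = exp(−0.00000231 × 8760) = 0.97997
Series (neutron-flux detector and coincidence logic module): 0.98998 × 0.87994 = 0.87112
Parallel (signal conditioner and [0.87112]): 1 − (1 − 0.86998)(1 − 0.87112) = 0.98324
Parallel (trip amplifier and isolation relay): 1 − (1 − 0.79006)(1 − 0.97997) = 0.99579
Series ([0.98324] and [0.99579]): 0.98324 × 0.99579 = 0.979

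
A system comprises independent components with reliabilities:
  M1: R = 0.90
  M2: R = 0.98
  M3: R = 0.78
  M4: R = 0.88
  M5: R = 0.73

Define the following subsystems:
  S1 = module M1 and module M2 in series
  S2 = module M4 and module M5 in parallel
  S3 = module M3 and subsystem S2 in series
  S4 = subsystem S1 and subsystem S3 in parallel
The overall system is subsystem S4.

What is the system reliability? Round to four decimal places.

Series (M1 and M2): 0.900000 × 0.980000 = 0.882000
Parallel (M4 and M5): 1 − (1 − 0.880000)(1 − 0.730000) = 0.967600
Series (M3 and [0.967600]): 0.780000 × 0.967600 = 0.754728
Parallel ([0.882000] and [0.754728]): 1 − (1 − 0.882000)(1 − 0.754728) = 0.9711

0.9711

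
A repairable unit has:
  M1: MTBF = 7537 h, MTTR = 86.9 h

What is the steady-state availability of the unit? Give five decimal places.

A(M1) = MTBF/(MTBF+MTTR) = 7537/(7537+86.9) = 0.98860

0.98860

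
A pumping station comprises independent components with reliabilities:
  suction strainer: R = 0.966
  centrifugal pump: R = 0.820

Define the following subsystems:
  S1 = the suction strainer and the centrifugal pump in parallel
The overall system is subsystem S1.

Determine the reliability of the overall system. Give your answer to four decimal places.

Parallel (suction strainer and centrifugal pump): 1 − (1 − 0.966000)(1 − 0.820000) = 0.9939

0.9939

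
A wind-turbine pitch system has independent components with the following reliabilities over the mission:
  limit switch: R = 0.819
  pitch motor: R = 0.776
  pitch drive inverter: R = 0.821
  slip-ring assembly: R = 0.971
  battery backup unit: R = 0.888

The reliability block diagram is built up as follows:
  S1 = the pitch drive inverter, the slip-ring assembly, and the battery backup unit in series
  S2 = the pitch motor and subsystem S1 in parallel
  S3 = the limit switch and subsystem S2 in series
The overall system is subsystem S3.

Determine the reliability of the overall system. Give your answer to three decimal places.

0.765

Series (pitch drive inverter, slip-ring assembly, and battery backup unit): 0.82100 × 0.97100 × 0.88800 = 0.70791
Parallel (pitch motor and [0.70791]): 1 − (1 − 0.77600)(1 − 0.70791) = 0.93457
Series (limit switch and [0.93457]): 0.81900 × 0.93457 = 0.765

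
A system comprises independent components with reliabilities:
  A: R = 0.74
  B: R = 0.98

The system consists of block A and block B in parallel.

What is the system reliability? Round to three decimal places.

0.995

Parallel (A and B): 1 − (1 − 0.74000)(1 − 0.98000) = 0.995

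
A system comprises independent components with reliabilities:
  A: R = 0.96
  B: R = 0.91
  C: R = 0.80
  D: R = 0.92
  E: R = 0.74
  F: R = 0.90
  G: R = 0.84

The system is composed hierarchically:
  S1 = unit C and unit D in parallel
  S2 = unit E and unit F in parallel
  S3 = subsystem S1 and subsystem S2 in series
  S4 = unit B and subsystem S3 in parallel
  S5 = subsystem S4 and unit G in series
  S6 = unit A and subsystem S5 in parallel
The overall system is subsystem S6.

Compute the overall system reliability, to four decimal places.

0.9935

Parallel (C and D): 1 − (1 − 0.800000)(1 − 0.920000) = 0.984000
Parallel (E and F): 1 − (1 − 0.740000)(1 − 0.900000) = 0.974000
Series ([0.984000] and [0.974000]): 0.984000 × 0.974000 = 0.958416
Parallel (B and [0.958416]): 1 − (1 − 0.910000)(1 − 0.958416) = 0.996257
Series ([0.996257] and G): 0.996257 × 0.840000 = 0.836856
Parallel (A and [0.836856]): 1 − (1 − 0.960000)(1 − 0.836856) = 0.9935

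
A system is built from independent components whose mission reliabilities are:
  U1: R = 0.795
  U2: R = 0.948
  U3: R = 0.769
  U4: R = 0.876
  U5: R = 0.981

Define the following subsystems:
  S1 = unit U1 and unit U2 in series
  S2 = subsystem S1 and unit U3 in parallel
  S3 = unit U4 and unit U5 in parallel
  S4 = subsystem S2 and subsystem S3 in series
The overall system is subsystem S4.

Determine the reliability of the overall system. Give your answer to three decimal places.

0.941

Series (U1 and U2): 0.79500 × 0.94800 = 0.75366
Parallel ([0.75366] and U3): 1 − (1 − 0.75366)(1 − 0.76900) = 0.94310
Parallel (U4 and U5): 1 − (1 − 0.87600)(1 − 0.98100) = 0.99764
Series ([0.94310] and [0.99764]): 0.94310 × 0.99764 = 0.941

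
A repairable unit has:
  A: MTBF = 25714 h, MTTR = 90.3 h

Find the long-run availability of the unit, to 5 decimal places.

0.99650

A(A) = MTBF/(MTBF+MTTR) = 25714/(25714+90.3) = 0.99650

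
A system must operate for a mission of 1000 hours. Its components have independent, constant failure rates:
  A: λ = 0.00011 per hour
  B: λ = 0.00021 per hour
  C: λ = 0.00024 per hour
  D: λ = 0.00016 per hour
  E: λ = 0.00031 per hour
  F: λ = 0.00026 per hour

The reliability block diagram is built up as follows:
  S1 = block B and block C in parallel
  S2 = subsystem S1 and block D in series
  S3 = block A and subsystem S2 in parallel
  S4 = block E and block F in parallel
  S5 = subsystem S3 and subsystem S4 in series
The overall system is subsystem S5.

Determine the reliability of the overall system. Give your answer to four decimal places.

R(A) = exp(−0.00011 × 1000) = 0.895834
R(B) = exp(−0.00021 × 1000) = 0.810584
R(C) = exp(−0.00024 × 1000) = 0.786628
R(D) = exp(−0.00016 × 1000) = 0.852144
R(E) = exp(−0.00031 × 1000) = 0.733447
R(F) = exp(−0.00026 × 1000) = 0.771052
Parallel (B and C): 1 − (1 − 0.810584)(1 − 0.786628) = 0.959584
Series ([0.959584] and D): 0.959584 × 0.852144 = 0.817704
Parallel (A and [0.817704]): 1 − (1 − 0.895834)(1 − 0.817704) = 0.981011
Parallel (E and F): 1 − (1 − 0.733447)(1 − 0.771052) = 0.938973
Series ([0.981011] and [0.938973]): 0.981011 × 0.938973 = 0.9211

0.9211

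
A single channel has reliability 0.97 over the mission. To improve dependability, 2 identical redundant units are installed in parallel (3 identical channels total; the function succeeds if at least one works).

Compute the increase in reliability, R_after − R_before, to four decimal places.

0.0300

R_before = 0.97
R_after = 1 − (1 − 0.97)^3 = 1.0000
ΔR = 1.0000 − 0.97 = 0.0300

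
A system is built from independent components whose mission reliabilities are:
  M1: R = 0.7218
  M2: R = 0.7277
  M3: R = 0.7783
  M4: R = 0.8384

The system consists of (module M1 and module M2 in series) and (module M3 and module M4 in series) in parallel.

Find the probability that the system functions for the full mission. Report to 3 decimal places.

0.835

Series (M1 and M2): 0.72180 × 0.72770 = 0.52525
Series (M3 and M4): 0.77830 × 0.83840 = 0.65253
Parallel ([0.52525] and [0.65253]): 1 − (1 − 0.52525)(1 − 0.65253) = 0.835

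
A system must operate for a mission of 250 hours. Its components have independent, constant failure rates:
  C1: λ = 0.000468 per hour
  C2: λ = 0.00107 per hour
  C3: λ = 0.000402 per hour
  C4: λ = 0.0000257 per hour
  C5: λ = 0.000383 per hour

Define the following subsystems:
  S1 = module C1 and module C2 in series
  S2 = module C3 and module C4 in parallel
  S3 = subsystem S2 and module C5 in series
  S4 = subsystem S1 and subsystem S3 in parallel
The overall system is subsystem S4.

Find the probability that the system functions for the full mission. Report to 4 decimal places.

R(C1) = exp(−0.000468 × 250) = 0.889585
R(C2) = exp(−0.00107 × 250) = 0.765290
R(C3) = exp(−0.000402 × 250) = 0.904385
R(C4) = exp(−0.0000257 × 250) = 0.993596
R(C5) = exp(−0.000383 × 250) = 0.908691
Series (C1 and C2): 0.889585 × 0.765290 = 0.680791
Parallel (C3 and C4): 1 − (1 − 0.904385)(1 − 0.993596) = 0.999388
Series ([0.999388] and C5): 0.999388 × 0.908691 = 0.908135
Parallel ([0.680791] and [0.908135]): 1 − (1 − 0.680791)(1 − 0.908135) = 0.9707

0.9707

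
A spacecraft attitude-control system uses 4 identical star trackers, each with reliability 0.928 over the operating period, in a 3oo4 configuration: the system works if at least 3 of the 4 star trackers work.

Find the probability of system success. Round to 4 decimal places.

R = Σ_{i=3}^{4} C(4,i) p^i (1−p)^{4−i} with p = 0.928
C(4,3)·0.928^3·0.072^1 = 0.230163
C(4,4)·0.928^4·0.072^0 = 0.741638
Sum = 0.9718

0.9718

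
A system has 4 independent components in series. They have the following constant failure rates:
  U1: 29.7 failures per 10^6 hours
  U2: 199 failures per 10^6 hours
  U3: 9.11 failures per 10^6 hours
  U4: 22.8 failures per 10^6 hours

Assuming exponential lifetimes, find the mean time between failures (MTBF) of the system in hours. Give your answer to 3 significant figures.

3840

Series of exponential components: λ_sys = Σ λ_i
λ_sys = 0.0000297 + 0.000199 + 0.00000911 + 0.0000228 = 2.6061e-04 /h
MTBF = 1 / λ_sys = 3840 h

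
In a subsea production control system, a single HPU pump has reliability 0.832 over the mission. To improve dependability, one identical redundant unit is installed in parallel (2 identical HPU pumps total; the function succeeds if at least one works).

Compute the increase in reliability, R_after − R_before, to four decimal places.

0.1398

R_before = 0.832
R_after = 1 − (1 − 0.832)^2 = 0.9718
ΔR = 0.9718 − 0.832 = 0.1398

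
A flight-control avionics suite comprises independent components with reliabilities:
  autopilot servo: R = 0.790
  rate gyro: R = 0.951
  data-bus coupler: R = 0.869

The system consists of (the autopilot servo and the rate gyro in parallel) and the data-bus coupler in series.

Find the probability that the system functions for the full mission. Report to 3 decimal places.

0.860

Parallel (autopilot servo and rate gyro): 1 − (1 − 0.79000)(1 − 0.95100) = 0.98971
Series ([0.98971] and data-bus coupler): 0.98971 × 0.86900 = 0.860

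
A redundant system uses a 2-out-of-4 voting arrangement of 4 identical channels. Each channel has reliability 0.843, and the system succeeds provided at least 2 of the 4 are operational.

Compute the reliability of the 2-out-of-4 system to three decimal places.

R = Σ_{i=2}^{4} C(4,i) p^i (1−p)^{4−i} with p = 0.843
C(4,2)·0.843^2·0.157^2 = 0.10510
C(4,3)·0.843^3·0.157^1 = 0.37622
C(4,4)·0.843^4·0.157^0 = 0.50502
Sum = 0.986

0.986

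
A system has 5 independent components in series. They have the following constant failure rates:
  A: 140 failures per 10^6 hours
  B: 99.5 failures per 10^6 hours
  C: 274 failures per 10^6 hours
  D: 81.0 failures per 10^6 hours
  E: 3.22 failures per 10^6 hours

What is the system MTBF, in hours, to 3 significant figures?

Series of exponential components: λ_sys = Σ λ_i
λ_sys = 0.000140 + 0.0000995 + 0.000274 + 0.0000810 + 0.00000322 = 5.9772e-04 /h
MTBF = 1 / λ_sys = 1670 h

1670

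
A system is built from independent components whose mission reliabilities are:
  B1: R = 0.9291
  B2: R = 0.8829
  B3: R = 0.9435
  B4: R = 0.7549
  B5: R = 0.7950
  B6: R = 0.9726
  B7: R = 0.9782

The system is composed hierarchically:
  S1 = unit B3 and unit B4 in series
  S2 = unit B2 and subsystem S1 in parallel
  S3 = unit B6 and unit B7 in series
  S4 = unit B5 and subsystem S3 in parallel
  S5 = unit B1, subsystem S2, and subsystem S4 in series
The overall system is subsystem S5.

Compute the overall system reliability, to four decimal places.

0.8888

Series (B3 and B4): 0.943500 × 0.754900 = 0.712248
Parallel (B2 and [0.712248]): 1 − (1 − 0.882900)(1 − 0.712248) = 0.966304
Series (B6 and B7): 0.972600 × 0.978200 = 0.951397
Parallel (B5 and [0.951397]): 1 − (1 − 0.795000)(1 − 0.951397) = 0.990036
Series (B1, [0.966304], and [0.990036]): 0.929100 × 0.966304 × 0.990036 = 0.8888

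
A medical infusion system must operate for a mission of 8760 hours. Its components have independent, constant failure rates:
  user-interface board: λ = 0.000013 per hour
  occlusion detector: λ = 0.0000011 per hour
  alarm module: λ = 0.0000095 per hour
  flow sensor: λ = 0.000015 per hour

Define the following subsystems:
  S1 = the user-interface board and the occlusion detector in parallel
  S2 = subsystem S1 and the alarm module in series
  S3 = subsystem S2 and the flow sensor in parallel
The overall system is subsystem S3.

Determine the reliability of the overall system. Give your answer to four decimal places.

R(user-interface board) = exp(−0.000013 × 8760) = 0.892365
R(occlusion detector) = exp(−0.0000011 × 8760) = 0.990410
R(alarm module) = exp(−0.0000095 × 8760) = 0.920149
R(flow sensor) = exp(−0.000015 × 8760) = 0.876867
Parallel (user-interface board and occlusion detector): 1 − (1 − 0.892365)(1 − 0.990410) = 0.998968
Series ([0.998968] and alarm module): 0.998968 × 0.920149 = 0.919199
Parallel ([0.919199] and flow sensor): 1 − (1 − 0.919199)(1 − 0.876867) = 0.9901

0.9901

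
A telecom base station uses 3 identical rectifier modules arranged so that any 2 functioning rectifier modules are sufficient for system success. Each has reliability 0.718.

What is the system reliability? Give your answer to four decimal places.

0.8063

R = Σ_{i=2}^{3} C(3,i) p^i (1−p)^{3−i} with p = 0.718
C(3,2)·0.718^2·0.282^1 = 0.436133
C(3,3)·0.718^3·0.282^0 = 0.370146
Sum = 0.8063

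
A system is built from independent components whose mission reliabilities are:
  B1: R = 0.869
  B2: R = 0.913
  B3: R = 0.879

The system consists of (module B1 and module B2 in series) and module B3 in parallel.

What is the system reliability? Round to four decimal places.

0.9750

Series (B1 and B2): 0.869000 × 0.913000 = 0.793397
Parallel ([0.793397] and B3): 1 − (1 − 0.793397)(1 − 0.879000) = 0.9750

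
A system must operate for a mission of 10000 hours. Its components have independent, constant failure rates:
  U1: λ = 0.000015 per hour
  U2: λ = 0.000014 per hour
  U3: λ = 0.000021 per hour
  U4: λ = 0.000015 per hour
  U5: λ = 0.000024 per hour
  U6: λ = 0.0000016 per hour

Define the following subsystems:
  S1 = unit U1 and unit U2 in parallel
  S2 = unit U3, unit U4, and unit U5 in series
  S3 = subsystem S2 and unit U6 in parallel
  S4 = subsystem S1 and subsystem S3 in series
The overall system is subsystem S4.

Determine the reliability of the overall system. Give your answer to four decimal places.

0.9748

R(U1) = exp(−0.000015 × 10000) = 0.860708
R(U2) = exp(−0.000014 × 10000) = 0.869358
R(U3) = exp(−0.000021 × 10000) = 0.810584
R(U4) = exp(−0.000015 × 10000) = 0.860708
R(U5) = exp(−0.000024 × 10000) = 0.786628
R(U6) = exp(−0.0000016 × 10000) = 0.984127
Parallel (U1 and U2): 1 − (1 − 0.860708)(1 − 0.869358) = 0.981803
Series (U3, U4, and U5): 0.810584 × 0.860708 × 0.786628 = 0.548812
Parallel ([0.548812] and U6): 1 − (1 − 0.548812)(1 − 0.984127) = 0.992838
Series ([0.981803] and [0.992838]): 0.981803 × 0.992838 = 0.9748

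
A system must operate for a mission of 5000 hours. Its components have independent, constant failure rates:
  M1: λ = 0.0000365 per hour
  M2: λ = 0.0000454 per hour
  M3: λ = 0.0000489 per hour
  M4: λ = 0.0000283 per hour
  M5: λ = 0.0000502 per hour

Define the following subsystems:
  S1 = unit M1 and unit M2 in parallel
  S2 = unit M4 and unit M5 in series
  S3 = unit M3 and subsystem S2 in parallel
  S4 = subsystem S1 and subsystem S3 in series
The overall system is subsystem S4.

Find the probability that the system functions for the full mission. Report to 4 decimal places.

0.8981

R(M1) = exp(−0.0000365 × 5000) = 0.833185
R(M2) = exp(−0.0000454 × 5000) = 0.796921
R(M3) = exp(−0.0000489 × 5000) = 0.783096
R(M4) = exp(−0.0000283 × 5000) = 0.868055
R(M5) = exp(−0.0000502 × 5000) = 0.778022
Parallel (M1 and M2): 1 − (1 − 0.833185)(1 − 0.796921) = 0.966123
Series (M4 and M5): 0.868055 × 0.778022 = 0.675366
Parallel (M3 and [0.675366]): 1 − (1 − 0.783096)(1 − 0.675366) = 0.929586
Series ([0.966123] and [0.929586]): 0.966123 × 0.929586 = 0.8981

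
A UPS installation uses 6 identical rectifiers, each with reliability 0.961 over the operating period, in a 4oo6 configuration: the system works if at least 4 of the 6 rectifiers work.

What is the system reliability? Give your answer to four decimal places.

R = Σ_{i=4}^{6} C(6,i) p^i (1−p)^{6−i} with p = 0.961
C(6,4)·0.961^4·0.039^2 = 0.019459
C(6,5)·0.961^5·0.039^1 = 0.191793
C(6,6)·0.961^6·0.039^0 = 0.787663
Sum = 0.9989

0.9989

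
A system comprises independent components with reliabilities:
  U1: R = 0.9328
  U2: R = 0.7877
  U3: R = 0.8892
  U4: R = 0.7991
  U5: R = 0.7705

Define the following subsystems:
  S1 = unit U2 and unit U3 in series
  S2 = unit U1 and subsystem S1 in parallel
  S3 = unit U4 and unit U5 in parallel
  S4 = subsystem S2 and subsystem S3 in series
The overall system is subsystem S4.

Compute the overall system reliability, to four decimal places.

0.9347

Series (U2 and U3): 0.787700 × 0.889200 = 0.700423
Parallel (U1 and [0.700423]): 1 − (1 − 0.932800)(1 − 0.700423) = 0.979868
Parallel (U4 and U5): 1 − (1 − 0.799100)(1 − 0.770500) = 0.953893
Series ([0.979868] and [0.953893]): 0.979868 × 0.953893 = 0.9347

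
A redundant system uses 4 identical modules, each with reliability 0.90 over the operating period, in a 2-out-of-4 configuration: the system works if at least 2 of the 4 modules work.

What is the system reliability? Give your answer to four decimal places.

R = Σ_{i=2}^{4} C(4,i) p^i (1−p)^{4−i} with p = 0.90
C(4,2)·0.90^2·0.10^2 = 0.048600
C(4,3)·0.90^3·0.10^1 = 0.291600
C(4,4)·0.90^4·0.10^0 = 0.656100
Sum = 0.9963

0.9963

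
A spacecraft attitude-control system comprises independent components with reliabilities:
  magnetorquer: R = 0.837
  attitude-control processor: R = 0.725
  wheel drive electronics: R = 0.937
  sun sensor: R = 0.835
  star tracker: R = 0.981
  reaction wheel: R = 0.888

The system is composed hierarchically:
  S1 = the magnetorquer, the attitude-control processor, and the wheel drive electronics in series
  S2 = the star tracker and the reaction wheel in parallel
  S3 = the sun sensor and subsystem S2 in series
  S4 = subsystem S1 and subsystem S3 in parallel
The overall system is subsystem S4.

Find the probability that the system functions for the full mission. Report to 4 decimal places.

Series (magnetorquer, attitude-control processor, and wheel drive electronics): 0.837000 × 0.725000 × 0.937000 = 0.568595
Parallel (star tracker and reaction wheel): 1 − (1 − 0.981000)(1 − 0.888000) = 0.997872
Series (sun sensor and [0.997872]): 0.835000 × 0.997872 = 0.833223
Parallel ([0.568595] and [0.833223]): 1 − (1 − 0.568595)(1 − 0.833223) = 0.9281

0.9281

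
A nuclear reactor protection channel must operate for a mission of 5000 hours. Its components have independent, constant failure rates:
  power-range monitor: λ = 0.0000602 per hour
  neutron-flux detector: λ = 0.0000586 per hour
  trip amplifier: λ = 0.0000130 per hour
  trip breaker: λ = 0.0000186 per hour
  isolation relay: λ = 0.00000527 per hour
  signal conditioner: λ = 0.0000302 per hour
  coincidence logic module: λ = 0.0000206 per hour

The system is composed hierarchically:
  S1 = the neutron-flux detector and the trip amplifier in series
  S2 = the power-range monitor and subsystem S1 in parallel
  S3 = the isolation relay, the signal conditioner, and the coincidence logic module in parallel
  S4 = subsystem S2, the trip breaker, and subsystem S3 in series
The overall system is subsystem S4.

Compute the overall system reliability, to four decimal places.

0.8396

R(power-range monitor) = exp(−0.0000602 × 5000) = 0.740078
R(neutron-flux detector) = exp(−0.0000586 × 5000) = 0.746022
R(trip amplifier) = exp(−0.0000130 × 5000) = 0.937067
R(trip breaker) = exp(−0.0000186 × 5000) = 0.911194
R(isolation relay) = exp(−0.00000527 × 5000) = 0.973994
R(signal conditioner) = exp(−0.0000302 × 5000) = 0.859848
R(coincidence logic module) = exp(−0.0000206 × 5000) = 0.902127
Series (neutron-flux detector and trip amplifier): 0.746022 × 0.937067 = 0.699073
Parallel (power-range monitor and [0.699073]): 1 − (1 − 0.740078)(1 − 0.699073) = 0.921782
Parallel (isolation relay, signal conditioner, and coincidence logic module): 1 − (1 − 0.973994)(1 − 0.859848)(1 − 0.902127) = 0.999643
Series ([0.921782], trip breaker, and [0.999643]): 0.921782 × 0.911194 × 0.999643 = 0.8396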